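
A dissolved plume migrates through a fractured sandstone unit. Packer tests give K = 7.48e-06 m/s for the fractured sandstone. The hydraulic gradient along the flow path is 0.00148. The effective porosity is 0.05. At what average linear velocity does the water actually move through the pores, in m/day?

0.0191

Convert K: 7.48e-06 m/s × 86400 = 0.6463 m/day.
Hydraulic gradient i = 0.00148.
Darcy flux q = K · i = 0.6463 × 0.001480 = 0.0009565 m/day.
Seepage velocity v = q / n_e = 0.0009565 / 0.05 = 0.01913 m/day.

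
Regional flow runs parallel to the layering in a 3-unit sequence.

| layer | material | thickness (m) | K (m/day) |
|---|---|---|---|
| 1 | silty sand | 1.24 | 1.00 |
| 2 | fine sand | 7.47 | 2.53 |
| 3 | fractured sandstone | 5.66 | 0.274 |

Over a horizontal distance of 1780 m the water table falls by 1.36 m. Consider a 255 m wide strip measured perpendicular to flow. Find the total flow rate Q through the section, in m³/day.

4.23

Flow is parallel to layering, so each bed carries its own Darcy discharge and the transmissivities add.
Σ(K_i·b_i) = 1.00×1.24 + 2.53×7.47 + 0.274×5.66 = 21.69 m²/day.
Hydraulic gradient i = Δh / L = 1.36 / 1780 = 0.0007640.
Q = Σ(K_i·b_i) · W · i = 21.69 × 255 × 0.0007640 = 4.226 m³/day.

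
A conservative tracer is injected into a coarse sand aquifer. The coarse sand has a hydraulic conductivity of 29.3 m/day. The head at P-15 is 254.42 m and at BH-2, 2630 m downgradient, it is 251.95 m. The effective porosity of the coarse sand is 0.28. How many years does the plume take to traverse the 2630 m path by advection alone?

Hydraulic gradient i = (254.42 − 251.95) / 2630 = 2.47 / 2630 = 0.0009392.
Darcy flux q = K · i = 29.30 × 0.0009392 = 0.02752 m/day.
Seepage velocity v = q / n_e = 0.02752 / 0.28 = 0.09828 m/day.
Travel time t = L / v = 2630 / 0.09828 = 26761 days = 73.27 years.

73.3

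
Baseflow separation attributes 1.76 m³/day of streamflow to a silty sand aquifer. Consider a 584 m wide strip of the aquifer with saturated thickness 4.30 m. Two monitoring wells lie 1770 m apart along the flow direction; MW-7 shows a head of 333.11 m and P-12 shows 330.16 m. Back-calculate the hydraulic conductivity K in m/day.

Cross-sectional area A = 584 × 4.30 = 2511 m².
Hydraulic gradient i = (333.11 − 330.16) / 1770 = 2.95 / 1770 = 0.001667.
From Q = K·A·i, K = Q / (A·i) = 1.76 / (2511 × 0.001667) = 0.4205 m/day.

0.421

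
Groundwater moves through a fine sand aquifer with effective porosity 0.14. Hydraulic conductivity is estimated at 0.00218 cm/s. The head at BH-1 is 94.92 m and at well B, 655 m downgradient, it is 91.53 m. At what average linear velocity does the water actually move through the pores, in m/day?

Convert K: 0.00218 cm/s × 864 = 1.884 m/day.
Hydraulic gradient i = (94.92 − 91.53) / 655 = 3.39 / 655 = 0.005176.
Darcy flux q = K · i = 1.884 × 0.005176 = 0.009748 m/day.
Seepage velocity v = q / n_e = 0.009748 / 0.14 = 0.06963 m/day.

0.0696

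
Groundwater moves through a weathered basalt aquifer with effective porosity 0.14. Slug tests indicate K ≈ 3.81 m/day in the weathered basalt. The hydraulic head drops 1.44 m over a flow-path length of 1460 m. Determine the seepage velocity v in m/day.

Hydraulic gradient i = Δh / L = 1.44 / 1460 = 0.0009863.
Darcy flux q = K · i = 3.810 × 0.0009863 = 0.003758 m/day.
Seepage velocity v = q / n_e = 0.003758 / 0.14 = 0.02684 m/day.

0.0268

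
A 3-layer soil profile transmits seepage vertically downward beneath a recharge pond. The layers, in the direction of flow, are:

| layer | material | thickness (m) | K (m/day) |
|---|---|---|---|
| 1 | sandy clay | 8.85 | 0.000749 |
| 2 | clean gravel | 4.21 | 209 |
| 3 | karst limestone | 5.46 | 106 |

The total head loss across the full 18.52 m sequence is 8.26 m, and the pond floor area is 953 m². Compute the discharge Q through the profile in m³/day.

0.666

Flow is perpendicular to layering, so the layers act in series and the equivalent K is the thickness-weighted harmonic mean.
Total thickness L = 8.85 + 4.21 + 5.46 = 18.52 m.
Σ(b_i/K_i) = 8.85/0.000749 + 4.21/209 + 5.46/106 = 11816 d.
K_eq = L / Σ(b_i/K_i) = 18.52 / 11816 = 0.001567 m/day.
Q = K_eq · A · (Δh/L) = 0.001567 × 953 × (8.26/18.52) = 0.6662 m³/day.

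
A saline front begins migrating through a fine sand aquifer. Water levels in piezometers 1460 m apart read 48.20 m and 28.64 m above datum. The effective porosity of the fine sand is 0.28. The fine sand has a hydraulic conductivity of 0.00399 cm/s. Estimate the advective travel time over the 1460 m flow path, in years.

Convert K: 0.00399 cm/s × 864 = 3.447 m/day.
Hydraulic gradient i = (48.20 − 28.64) / 1460 = 19.56 / 1460 = 0.01340.
Darcy flux q = K · i = 3.447 × 0.01340 = 0.04619 m/day.
Seepage velocity v = q / n_e = 0.04619 / 0.28 = 0.1649 m/day.
Travel time t = L / v = 1460 / 0.1649 = 8851 days = 24.23 years.

24.2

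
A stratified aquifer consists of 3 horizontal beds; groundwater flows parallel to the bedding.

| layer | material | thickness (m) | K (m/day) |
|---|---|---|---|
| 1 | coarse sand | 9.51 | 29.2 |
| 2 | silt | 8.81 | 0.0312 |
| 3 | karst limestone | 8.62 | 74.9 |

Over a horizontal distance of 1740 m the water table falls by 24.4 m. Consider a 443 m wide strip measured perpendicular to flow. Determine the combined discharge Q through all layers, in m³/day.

Flow is parallel to layering, so each bed carries its own Darcy discharge and the transmissivities add.
Σ(K_i·b_i) = 29.2×9.51 + 0.0312×8.81 + 74.9×8.62 = 923.6 m²/day.
Hydraulic gradient i = Δh / L = 24.4 / 1740 = 0.01402.
Q = Σ(K_i·b_i) · W · i = 923.6 × 443 × 0.01402 = 5738 m³/day.

5740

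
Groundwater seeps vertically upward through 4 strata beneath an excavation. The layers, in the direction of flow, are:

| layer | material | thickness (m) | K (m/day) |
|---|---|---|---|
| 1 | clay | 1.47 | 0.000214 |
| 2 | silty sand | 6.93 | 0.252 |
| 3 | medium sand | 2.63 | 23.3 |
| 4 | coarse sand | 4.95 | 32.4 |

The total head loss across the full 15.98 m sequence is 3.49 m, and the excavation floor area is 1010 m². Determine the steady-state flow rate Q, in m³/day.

0.511

Flow is perpendicular to layering, so the layers act in series and the equivalent K is the thickness-weighted harmonic mean.
Total thickness L = 1.47 + 6.93 + 2.63 + 4.95 = 15.98 m.
Σ(b_i/K_i) = 1.47/0.000214 + 6.93/0.252 + 2.63/23.3 + 4.95/32.4 = 6897 d.
K_eq = L / Σ(b_i/K_i) = 15.98 / 6897 = 0.002317 m/day.
Q = K_eq · A · (Δh/L) = 0.002317 × 1010 × (3.49/15.98) = 0.5111 m³/day.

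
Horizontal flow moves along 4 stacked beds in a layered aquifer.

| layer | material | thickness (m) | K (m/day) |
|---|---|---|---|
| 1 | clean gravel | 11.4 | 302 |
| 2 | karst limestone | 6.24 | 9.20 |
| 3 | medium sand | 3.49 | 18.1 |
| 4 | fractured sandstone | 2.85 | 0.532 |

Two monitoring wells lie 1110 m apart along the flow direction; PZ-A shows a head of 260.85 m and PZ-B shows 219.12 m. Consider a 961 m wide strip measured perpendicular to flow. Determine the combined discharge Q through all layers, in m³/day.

129000

Flow is parallel to layering, so each bed carries its own Darcy discharge and the transmissivities add.
Σ(K_i·b_i) = 302×11.4 + 9.20×6.24 + 18.1×3.49 + 0.532×2.85 = 3565 m²/day.
Hydraulic gradient i = (260.85 − 219.12) / 1110 = 41.73 / 1110 = 0.03759.
Q = Σ(K_i·b_i) · W · i = 3565 × 961 × 0.03759 = 1.288e+05 m³/day.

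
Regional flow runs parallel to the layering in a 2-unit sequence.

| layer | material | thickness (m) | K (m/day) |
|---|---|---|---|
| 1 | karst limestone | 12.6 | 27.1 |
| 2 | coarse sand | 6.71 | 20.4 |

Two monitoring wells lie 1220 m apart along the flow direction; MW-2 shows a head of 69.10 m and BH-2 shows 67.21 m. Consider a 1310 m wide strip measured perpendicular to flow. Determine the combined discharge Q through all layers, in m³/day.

971

Flow is parallel to layering, so each bed carries its own Darcy discharge and the transmissivities add.
Σ(K_i·b_i) = 27.1×12.6 + 20.4×6.71 = 478.3 m²/day.
Hydraulic gradient i = (69.10 − 67.21) / 1220 = 1.89 / 1220 = 0.001549.
Q = Σ(K_i·b_i) · W · i = 478.3 × 1310 × 0.001549 = 970.8 m³/day.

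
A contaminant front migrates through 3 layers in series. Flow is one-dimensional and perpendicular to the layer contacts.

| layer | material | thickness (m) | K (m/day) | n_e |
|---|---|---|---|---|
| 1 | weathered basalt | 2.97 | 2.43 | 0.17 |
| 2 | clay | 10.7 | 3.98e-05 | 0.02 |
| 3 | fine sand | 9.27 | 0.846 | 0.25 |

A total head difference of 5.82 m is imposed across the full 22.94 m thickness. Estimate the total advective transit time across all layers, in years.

With flow normal to the layers, continuity requires the same specific discharge q through every layer.
Σ(b_i/K_i) = 2.97/2.43 + 10.7/3.98e-05 + 9.27/0.846 = 2.689e+05 d.
q = Δh / Σ(b_i/K_i) = 5.82 / 2.689e+05 = 2.165e-05 m/day.
In each layer the seepage velocity is v_i = q/n_i, so the layer transit time is t_i = b_i·n_i / q:
  layer 1 (weathered basalt): t_1 = 2.97 × 0.17 / 2.165e-05 = 23324 d
  layer 2 (clay): t_2 = 10.7 × 0.02 / 2.165e-05 = 9886 d
  layer 3 (fine sand): t_3 = 9.27 × 0.25 / 2.165e-05 = 1.071e+05 d
Total t = Σ t_i = 1.403e+05 days = 384.0 years.

384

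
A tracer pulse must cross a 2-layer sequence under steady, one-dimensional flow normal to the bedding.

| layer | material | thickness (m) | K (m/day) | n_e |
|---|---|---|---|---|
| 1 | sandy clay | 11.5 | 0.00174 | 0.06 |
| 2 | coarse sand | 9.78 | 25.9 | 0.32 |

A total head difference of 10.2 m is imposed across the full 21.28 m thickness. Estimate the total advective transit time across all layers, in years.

With flow normal to the layers, continuity requires the same specific discharge q through every layer.
Σ(b_i/K_i) = 11.5/0.00174 + 9.78/25.9 = 6610 d.
q = Δh / Σ(b_i/K_i) = 10.2 / 6610 = 0.001543 m/day.
In each layer the seepage velocity is v_i = q/n_i, so the layer transit time is t_i = b_i·n_i / q:
  layer 1 (sandy clay): t_1 = 11.5 × 0.06 / 0.001543 = 447.1 d
  layer 2 (coarse sand): t_2 = 9.78 × 0.32 / 0.001543 = 2028 d
Total t = Σ t_i = 2475 days = 6.776 years.

6.78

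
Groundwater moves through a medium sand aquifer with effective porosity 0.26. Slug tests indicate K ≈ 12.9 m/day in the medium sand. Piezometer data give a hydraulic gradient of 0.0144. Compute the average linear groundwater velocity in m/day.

Hydraulic gradient i = 0.0144.
Darcy flux q = K · i = 12.90 × 0.01440 = 0.1858 m/day.
Seepage velocity v = q / n_e = 0.1858 / 0.26 = 0.7145 m/day.

0.714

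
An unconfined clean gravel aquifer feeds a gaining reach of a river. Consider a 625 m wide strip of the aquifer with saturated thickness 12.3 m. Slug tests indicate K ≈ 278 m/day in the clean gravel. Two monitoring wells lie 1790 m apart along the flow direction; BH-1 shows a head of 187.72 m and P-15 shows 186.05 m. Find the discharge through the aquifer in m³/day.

1990

Cross-sectional area A = 625 × 12.3 = 7688 m².
Hydraulic gradient i = (187.72 − 186.05) / 1790 = 1.67 / 1790 = 0.0009330.
Darcy's law: Q = K · A · i = 278.0 × 7688 × 0.0009330 = 1994 m³/day.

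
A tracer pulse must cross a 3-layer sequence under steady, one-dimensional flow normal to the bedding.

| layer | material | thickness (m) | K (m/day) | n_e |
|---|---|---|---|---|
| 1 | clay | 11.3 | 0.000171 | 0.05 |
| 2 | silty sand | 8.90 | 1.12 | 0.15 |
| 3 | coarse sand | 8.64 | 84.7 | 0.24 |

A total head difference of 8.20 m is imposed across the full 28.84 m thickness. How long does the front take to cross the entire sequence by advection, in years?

87.7

With flow normal to the layers, continuity requires the same specific discharge q through every layer.
Σ(b_i/K_i) = 11.3/0.000171 + 8.90/1.12 + 8.64/84.7 = 66090 d.
q = Δh / Σ(b_i/K_i) = 8.20 / 66090 = 0.0001241 m/day.
In each layer the seepage velocity is v_i = q/n_i, so the layer transit time is t_i = b_i·n_i / q:
  layer 1 (clay): t_1 = 11.3 × 0.05 / 0.0001241 = 4554 d
  layer 2 (silty sand): t_2 = 8.90 × 0.15 / 0.0001241 = 10760 d
  layer 3 (coarse sand): t_3 = 8.64 × 0.24 / 0.0001241 = 16713 d
Total t = Σ t_i = 32026 days = 87.68 years.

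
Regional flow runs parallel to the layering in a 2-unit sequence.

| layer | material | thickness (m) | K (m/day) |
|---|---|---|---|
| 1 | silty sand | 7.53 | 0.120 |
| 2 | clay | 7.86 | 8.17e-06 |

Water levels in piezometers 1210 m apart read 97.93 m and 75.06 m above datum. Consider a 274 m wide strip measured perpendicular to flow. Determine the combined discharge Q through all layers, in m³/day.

Flow is parallel to layering, so each bed carries its own Darcy discharge and the transmissivities add.
Σ(K_i·b_i) = 0.120×7.53 + 8.17e-06×7.86 = 0.9037 m²/day.
Hydraulic gradient i = (97.93 − 75.06) / 1210 = 22.87 / 1210 = 0.01890.
Q = Σ(K_i·b_i) · W · i = 0.9037 × 274 × 0.01890 = 4.680 m³/day.

4.68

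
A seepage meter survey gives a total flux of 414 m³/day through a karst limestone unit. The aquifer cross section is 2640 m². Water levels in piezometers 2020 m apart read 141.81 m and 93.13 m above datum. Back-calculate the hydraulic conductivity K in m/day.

6.51

Hydraulic gradient i = (141.81 − 93.13) / 2020 = 48.68 / 2020 = 0.02410.
From Q = K·A·i, K = Q / (A·i) = 414 / (2640 × 0.02410) = 6.507 m/day.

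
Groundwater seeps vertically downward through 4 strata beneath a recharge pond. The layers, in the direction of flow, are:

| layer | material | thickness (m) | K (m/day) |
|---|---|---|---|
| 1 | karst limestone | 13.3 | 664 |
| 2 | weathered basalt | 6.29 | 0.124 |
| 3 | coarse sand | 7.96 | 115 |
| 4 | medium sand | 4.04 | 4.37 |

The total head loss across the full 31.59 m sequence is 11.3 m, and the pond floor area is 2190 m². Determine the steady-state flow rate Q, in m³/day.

478

Flow is perpendicular to layering, so the layers act in series and the equivalent K is the thickness-weighted harmonic mean.
Total thickness L = 13.3 + 6.29 + 7.96 + 4.04 = 31.59 m.
Σ(b_i/K_i) = 13.3/664 + 6.29/0.124 + 7.96/115 + 4.04/4.37 = 51.74 d.
K_eq = L / Σ(b_i/K_i) = 31.59 / 51.74 = 0.6106 m/day.
Q = K_eq · A · (Δh/L) = 0.6106 × 2190 × (11.3/31.59) = 478.3 m³/day.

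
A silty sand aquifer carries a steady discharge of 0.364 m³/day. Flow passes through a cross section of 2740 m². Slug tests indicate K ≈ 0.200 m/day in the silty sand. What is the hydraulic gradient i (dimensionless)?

From Q = K·A·i, i = Q / (K·A) = 0.364 / (0.2000 × 2740) = 0.0006642.

0.000664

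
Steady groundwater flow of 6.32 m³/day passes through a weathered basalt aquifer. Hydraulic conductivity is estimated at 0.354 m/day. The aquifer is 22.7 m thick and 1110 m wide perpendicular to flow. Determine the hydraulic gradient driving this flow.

Cross-sectional area A = 1110 × 22.7 = 25197 m².
From Q = K·A·i, i = Q / (K·A) = 6.32 / (0.3540 × 25197) = 0.0007085.

0.000709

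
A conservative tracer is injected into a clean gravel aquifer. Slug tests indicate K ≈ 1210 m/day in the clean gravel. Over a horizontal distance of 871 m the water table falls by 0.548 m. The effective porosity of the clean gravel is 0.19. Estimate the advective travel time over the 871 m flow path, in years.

Hydraulic gradient i = Δh / L = 0.548 / 871 = 0.0006292.
Darcy flux q = K · i = 1210 × 0.0006292 = 0.7613 m/day.
Seepage velocity v = q / n_e = 0.7613 / 0.19 = 4.007 m/day.
Travel time t = L / v = 871 / 4.007 = 217.4 days = 0.5952 years.

0.595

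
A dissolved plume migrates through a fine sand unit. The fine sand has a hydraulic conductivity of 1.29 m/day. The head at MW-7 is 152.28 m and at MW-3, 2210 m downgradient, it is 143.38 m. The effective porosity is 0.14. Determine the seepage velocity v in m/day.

Hydraulic gradient i = (152.28 − 143.38) / 2210 = 8.9 / 2210 = 0.004027.
Darcy flux q = K · i = 1.290 × 0.004027 = 0.005195 m/day.
Seepage velocity v = q / n_e = 0.005195 / 0.14 = 0.03711 m/day.

0.0371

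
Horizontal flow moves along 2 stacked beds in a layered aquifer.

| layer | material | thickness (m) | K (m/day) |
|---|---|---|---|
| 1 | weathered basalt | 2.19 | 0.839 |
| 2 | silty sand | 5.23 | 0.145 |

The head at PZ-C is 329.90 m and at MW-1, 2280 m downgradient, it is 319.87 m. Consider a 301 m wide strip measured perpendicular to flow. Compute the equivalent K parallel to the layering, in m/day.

0.350

Flow is parallel to layering, so each bed carries its own Darcy discharge and the transmissivities add.
Σ(K_i·b_i) = 0.839×2.19 + 0.145×5.23 = 2.596 m²/day.
Total thickness b = 7.420 m, so K_eq = Σ(K_i·b_i)/b = 0.3498 m/day.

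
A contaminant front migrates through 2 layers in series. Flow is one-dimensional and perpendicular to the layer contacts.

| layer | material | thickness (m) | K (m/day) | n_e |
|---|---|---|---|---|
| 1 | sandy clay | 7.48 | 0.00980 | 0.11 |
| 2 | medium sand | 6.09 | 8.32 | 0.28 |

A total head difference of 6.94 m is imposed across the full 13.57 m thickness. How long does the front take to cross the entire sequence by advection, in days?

278

With flow normal to the layers, continuity requires the same specific discharge q through every layer.
Σ(b_i/K_i) = 7.48/0.00980 + 6.09/8.32 = 764.0 d.
q = Δh / Σ(b_i/K_i) = 6.94 / 764.0 = 0.009084 m/day.
In each layer the seepage velocity is v_i = q/n_i, so the layer transit time is t_i = b_i·n_i / q:
  layer 1 (sandy clay): t_1 = 7.48 × 0.11 / 0.009084 = 90.58 d
  layer 2 (medium sand): t_2 = 6.09 × 0.28 / 0.009084 = 187.7 d
Total t = Σ t_i = 278.3 days.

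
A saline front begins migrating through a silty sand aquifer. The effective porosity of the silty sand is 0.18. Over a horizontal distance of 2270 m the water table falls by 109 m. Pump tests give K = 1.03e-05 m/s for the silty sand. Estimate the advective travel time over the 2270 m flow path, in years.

26.2

Convert K: 1.03e-05 m/s × 86400 = 0.8899 m/day.
Hydraulic gradient i = Δh / L = 109 / 2270 = 0.04802.
Darcy flux q = K · i = 0.8899 × 0.04802 = 0.04273 m/day.
Seepage velocity v = q / n_e = 0.04273 / 0.18 = 0.2374 m/day.
Travel time t = L / v = 2270 / 0.2374 = 9562 days = 26.18 years.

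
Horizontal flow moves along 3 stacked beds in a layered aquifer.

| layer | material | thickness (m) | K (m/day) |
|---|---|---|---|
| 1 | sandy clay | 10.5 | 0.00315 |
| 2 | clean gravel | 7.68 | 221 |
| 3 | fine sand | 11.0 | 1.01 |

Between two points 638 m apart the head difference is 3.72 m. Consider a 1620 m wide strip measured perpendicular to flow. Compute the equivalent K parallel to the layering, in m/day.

Flow is parallel to layering, so each bed carries its own Darcy discharge and the transmissivities add.
Σ(K_i·b_i) = 0.00315×10.5 + 221×7.68 + 1.01×11.0 = 1708 m²/day.
Total thickness b = 29.18 m, so K_eq = Σ(K_i·b_i)/b = 58.55 m/day.

58.5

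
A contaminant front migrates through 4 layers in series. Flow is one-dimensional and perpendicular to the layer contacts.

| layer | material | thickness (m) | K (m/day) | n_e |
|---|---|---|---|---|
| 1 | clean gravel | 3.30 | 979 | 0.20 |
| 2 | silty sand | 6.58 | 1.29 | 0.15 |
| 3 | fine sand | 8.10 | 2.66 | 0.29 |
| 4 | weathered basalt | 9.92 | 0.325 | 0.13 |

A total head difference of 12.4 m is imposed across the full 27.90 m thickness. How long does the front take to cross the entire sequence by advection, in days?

16.5

With flow normal to the layers, continuity requires the same specific discharge q through every layer.
Σ(b_i/K_i) = 3.30/979 + 6.58/1.29 + 8.10/2.66 + 9.92/0.325 = 38.67 d.
q = Δh / Σ(b_i/K_i) = 12.4 / 38.67 = 0.3206 m/day.
In each layer the seepage velocity is v_i = q/n_i, so the layer transit time is t_i = b_i·n_i / q:
  layer 1 (clean gravel): t_1 = 3.30 × 0.20 / 0.3206 = 2.058 d
  layer 2 (silty sand): t_2 = 6.58 × 0.15 / 0.3206 = 3.078 d
  layer 3 (fine sand): t_3 = 8.10 × 0.29 / 0.3206 = 7.326 d
  layer 4 (weathered basalt): t_4 = 9.92 × 0.13 / 0.3206 = 4.022 d
Total t = Σ t_i = 16.48 days.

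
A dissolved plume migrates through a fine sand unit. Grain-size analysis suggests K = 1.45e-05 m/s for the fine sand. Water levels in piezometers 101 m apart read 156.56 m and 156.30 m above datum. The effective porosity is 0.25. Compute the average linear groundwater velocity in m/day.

Convert K: 1.45e-05 m/s × 86400 = 1.253 m/day.
Hydraulic gradient i = (156.56 − 156.30) / 101 = 0.26 / 101 = 0.002574.
Darcy flux q = K · i = 1.253 × 0.002574 = 0.003225 m/day.
Seepage velocity v = q / n_e = 0.003225 / 0.25 = 0.01290 m/day.

0.0129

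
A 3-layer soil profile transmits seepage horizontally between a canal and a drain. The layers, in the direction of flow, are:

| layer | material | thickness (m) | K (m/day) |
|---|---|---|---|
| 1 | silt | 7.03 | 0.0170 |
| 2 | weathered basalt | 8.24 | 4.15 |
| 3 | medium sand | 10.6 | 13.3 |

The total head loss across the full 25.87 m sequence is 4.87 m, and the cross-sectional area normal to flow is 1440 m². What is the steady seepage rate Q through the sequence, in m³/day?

16.8

Flow is perpendicular to layering, so the layers act in series and the equivalent K is the thickness-weighted harmonic mean.
Total thickness L = 7.03 + 8.24 + 10.6 = 25.87 m.
Σ(b_i/K_i) = 7.03/0.0170 + 8.24/4.15 + 10.6/13.3 = 416.3 d.
K_eq = L / Σ(b_i/K_i) = 25.87 / 416.3 = 0.06214 m/day.
Q = K_eq · A · (Δh/L) = 0.06214 × 1440 × (4.87/25.87) = 16.85 m³/day.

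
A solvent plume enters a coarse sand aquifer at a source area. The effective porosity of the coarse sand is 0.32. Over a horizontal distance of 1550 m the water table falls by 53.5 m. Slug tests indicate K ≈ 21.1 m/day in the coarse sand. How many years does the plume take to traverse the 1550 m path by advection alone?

Hydraulic gradient i = Δh / L = 53.5 / 1550 = 0.03452.
Darcy flux q = K · i = 21.10 × 0.03452 = 0.7283 m/day.
Seepage velocity v = q / n_e = 0.7283 / 0.32 = 2.276 m/day.
Travel time t = L / v = 1550 / 2.276 = 681.0 days = 1.865 years.

1.86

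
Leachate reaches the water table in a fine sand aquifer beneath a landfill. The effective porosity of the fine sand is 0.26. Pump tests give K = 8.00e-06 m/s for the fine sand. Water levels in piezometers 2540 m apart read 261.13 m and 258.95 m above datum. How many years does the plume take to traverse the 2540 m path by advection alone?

3050

Convert K: 8.00e-06 m/s × 86400 = 0.6912 m/day.
Hydraulic gradient i = (261.13 − 258.95) / 2540 = 2.18 / 2540 = 0.0008583.
Darcy flux q = K · i = 0.6912 × 0.0008583 = 0.0005932 m/day.
Seepage velocity v = q / n_e = 0.0005932 / 0.26 = 0.002282 m/day.
Travel time t = L / v = 2540 / 0.002282 = 1.113e+06 days = 3048 years.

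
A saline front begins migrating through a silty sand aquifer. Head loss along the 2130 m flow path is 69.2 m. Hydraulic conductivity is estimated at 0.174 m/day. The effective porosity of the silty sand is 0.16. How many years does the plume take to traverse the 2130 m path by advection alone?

Hydraulic gradient i = Δh / L = 69.2 / 2130 = 0.03249.
Darcy flux q = K · i = 0.1740 × 0.03249 = 0.005653 m/day.
Seepage velocity v = q / n_e = 0.005653 / 0.16 = 0.03533 m/day.
Travel time t = L / v = 2130 / 0.03533 = 60287 days = 165.1 years.

165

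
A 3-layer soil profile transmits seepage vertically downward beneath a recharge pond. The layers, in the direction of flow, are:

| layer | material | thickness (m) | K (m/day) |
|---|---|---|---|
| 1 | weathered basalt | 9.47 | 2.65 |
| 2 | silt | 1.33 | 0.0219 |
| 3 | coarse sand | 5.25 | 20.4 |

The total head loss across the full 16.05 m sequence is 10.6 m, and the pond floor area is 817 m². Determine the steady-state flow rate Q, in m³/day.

134

Flow is perpendicular to layering, so the layers act in series and the equivalent K is the thickness-weighted harmonic mean.
Total thickness L = 9.47 + 1.33 + 5.25 = 16.05 m.
Σ(b_i/K_i) = 9.47/2.65 + 1.33/0.0219 + 5.25/20.4 = 64.56 d.
K_eq = L / Σ(b_i/K_i) = 16.05 / 64.56 = 0.2486 m/day.
Q = K_eq · A · (Δh/L) = 0.2486 × 817 × (10.6/16.05) = 134.1 m³/day.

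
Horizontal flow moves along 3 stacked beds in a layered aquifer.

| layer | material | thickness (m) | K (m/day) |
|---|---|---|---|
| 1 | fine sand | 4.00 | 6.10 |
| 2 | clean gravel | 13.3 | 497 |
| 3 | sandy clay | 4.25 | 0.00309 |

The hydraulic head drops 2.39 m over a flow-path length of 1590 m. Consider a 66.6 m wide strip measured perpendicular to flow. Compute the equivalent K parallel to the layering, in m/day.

308

Flow is parallel to layering, so each bed carries its own Darcy discharge and the transmissivities add.
Σ(K_i·b_i) = 6.10×4.00 + 497×13.3 + 0.00309×4.25 = 6635 m²/day.
Total thickness b = 21.55 m, so K_eq = Σ(K_i·b_i)/b = 307.9 m/day.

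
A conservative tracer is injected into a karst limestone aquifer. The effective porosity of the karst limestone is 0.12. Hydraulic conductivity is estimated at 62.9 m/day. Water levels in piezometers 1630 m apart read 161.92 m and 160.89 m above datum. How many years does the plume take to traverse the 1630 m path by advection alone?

13.5

Hydraulic gradient i = (161.92 − 160.89) / 1630 = 1.03 / 1630 = 0.0006319.
Darcy flux q = K · i = 62.90 × 0.0006319 = 0.03975 m/day.
Seepage velocity v = q / n_e = 0.03975 / 0.12 = 0.3312 m/day.
Travel time t = L / v = 1630 / 0.3312 = 4921 days = 13.47 years.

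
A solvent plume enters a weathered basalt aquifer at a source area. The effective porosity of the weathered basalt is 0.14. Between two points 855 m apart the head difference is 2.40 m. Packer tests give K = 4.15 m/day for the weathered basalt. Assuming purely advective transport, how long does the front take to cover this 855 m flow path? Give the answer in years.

Hydraulic gradient i = Δh / L = 2.40 / 855 = 0.002807.
Darcy flux q = K · i = 4.150 × 0.002807 = 0.01165 m/day.
Seepage velocity v = q / n_e = 0.01165 / 0.14 = 0.08321 m/day.
Travel time t = L / v = 855 / 0.08321 = 10275 days = 28.13 years.

28.1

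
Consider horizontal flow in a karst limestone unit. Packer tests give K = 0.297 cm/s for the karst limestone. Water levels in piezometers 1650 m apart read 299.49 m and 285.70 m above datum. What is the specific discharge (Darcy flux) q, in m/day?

2.14

Convert K: 0.297 cm/s × 864 = 256.6 m/day.
Hydraulic gradient i = (299.49 − 285.70) / 1650 = 13.79 / 1650 = 0.008358.
Specific discharge q = K · i = 256.6 × 0.008358 = 2.145 m/day.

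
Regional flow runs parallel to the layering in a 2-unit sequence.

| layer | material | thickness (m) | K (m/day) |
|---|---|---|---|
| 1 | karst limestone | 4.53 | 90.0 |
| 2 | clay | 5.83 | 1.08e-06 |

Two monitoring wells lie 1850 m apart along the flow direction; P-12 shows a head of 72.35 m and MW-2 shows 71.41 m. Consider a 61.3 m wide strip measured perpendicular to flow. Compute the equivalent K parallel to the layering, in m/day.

Flow is parallel to layering, so each bed carries its own Darcy discharge and the transmissivities add.
Σ(K_i·b_i) = 90.0×4.53 + 1.08e-06×5.83 = 407.7 m²/day.
Total thickness b = 10.36 m, so K_eq = Σ(K_i·b_i)/b = 39.35 m/day.

39.4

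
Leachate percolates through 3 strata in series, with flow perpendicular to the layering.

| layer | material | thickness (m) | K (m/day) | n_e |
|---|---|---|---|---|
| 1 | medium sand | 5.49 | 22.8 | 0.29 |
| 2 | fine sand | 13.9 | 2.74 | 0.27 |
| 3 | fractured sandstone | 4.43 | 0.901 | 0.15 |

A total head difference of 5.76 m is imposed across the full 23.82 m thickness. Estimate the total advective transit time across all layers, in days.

With flow normal to the layers, continuity requires the same specific discharge q through every layer.
Σ(b_i/K_i) = 5.49/22.8 + 13.9/2.74 + 4.43/0.901 = 10.23 d.
q = Δh / Σ(b_i/K_i) = 5.76 / 10.23 = 0.5630 m/day.
In each layer the seepage velocity is v_i = q/n_i, so the layer transit time is t_i = b_i·n_i / q:
  layer 1 (medium sand): t_1 = 5.49 × 0.29 / 0.5630 = 2.828 d
  layer 2 (fine sand): t_2 = 13.9 × 0.27 / 0.5630 = 6.666 d
  layer 3 (fractured sandstone): t_3 = 4.43 × 0.15 / 0.5630 = 1.180 d
Total t = Σ t_i = 10.67 days.

10.7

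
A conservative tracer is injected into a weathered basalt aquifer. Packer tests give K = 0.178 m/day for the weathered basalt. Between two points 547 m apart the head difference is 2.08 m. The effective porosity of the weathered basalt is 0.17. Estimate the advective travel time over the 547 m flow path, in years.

376

Hydraulic gradient i = Δh / L = 2.08 / 547 = 0.003803.
Darcy flux q = K · i = 0.1780 × 0.003803 = 0.0006769 m/day.
Seepage velocity v = q / n_e = 0.0006769 / 0.17 = 0.003982 m/day.
Travel time t = L / v = 547 / 0.003982 = 1.374e+05 days = 376.1 years.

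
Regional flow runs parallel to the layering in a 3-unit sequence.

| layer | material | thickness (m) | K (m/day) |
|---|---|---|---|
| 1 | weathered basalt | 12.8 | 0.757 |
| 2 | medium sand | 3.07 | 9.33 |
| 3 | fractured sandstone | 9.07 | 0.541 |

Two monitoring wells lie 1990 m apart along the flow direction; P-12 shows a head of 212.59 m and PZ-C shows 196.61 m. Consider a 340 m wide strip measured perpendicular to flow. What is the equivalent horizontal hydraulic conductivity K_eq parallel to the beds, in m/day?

Flow is parallel to layering, so each bed carries its own Darcy discharge and the transmissivities add.
Σ(K_i·b_i) = 0.757×12.8 + 9.33×3.07 + 0.541×9.07 = 43.24 m²/day.
Total thickness b = 24.94 m, so K_eq = Σ(K_i·b_i)/b = 1.734 m/day.

1.73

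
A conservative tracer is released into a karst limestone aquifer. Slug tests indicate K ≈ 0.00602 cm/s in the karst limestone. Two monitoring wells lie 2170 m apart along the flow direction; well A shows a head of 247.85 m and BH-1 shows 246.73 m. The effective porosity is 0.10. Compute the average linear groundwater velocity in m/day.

0.0268

Convert K: 0.00602 cm/s × 864 = 5.201 m/day.
Hydraulic gradient i = (247.85 − 246.73) / 2170 = 1.12 / 2170 = 0.0005161.
Darcy flux q = K · i = 5.201 × 0.0005161 = 0.002685 m/day.
Seepage velocity v = q / n_e = 0.002685 / 0.10 = 0.02685 m/day.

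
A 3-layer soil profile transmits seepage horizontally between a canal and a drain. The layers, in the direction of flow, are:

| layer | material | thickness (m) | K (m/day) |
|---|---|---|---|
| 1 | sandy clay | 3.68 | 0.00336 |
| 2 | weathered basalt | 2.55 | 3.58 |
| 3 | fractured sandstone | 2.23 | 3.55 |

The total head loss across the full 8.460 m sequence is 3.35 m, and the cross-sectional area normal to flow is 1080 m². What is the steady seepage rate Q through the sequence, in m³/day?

Flow is perpendicular to layering, so the layers act in series and the equivalent K is the thickness-weighted harmonic mean.
Total thickness L = 3.68 + 2.55 + 2.23 = 8.460 m.
Σ(b_i/K_i) = 3.68/0.00336 + 2.55/3.58 + 2.23/3.55 = 1097 d.
K_eq = L / Σ(b_i/K_i) = 8.460 / 1097 = 0.007715 m/day.
Q = K_eq · A · (Δh/L) = 0.007715 × 1080 × (3.35/8.460) = 3.299 m³/day.

3.30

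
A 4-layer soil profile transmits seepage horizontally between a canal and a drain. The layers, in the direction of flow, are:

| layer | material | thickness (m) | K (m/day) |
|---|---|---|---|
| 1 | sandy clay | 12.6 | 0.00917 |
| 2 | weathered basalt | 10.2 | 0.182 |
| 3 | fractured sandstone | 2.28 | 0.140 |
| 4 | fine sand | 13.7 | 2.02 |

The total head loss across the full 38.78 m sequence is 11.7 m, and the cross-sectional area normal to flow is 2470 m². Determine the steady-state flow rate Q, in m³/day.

Flow is perpendicular to layering, so the layers act in series and the equivalent K is the thickness-weighted harmonic mean.
Total thickness L = 12.6 + 10.2 + 2.28 + 13.7 = 38.78 m.
Σ(b_i/K_i) = 12.6/0.00917 + 10.2/0.182 + 2.28/0.140 + 13.7/2.02 = 1453 d.
K_eq = L / Σ(b_i/K_i) = 38.78 / 1453 = 0.02669 m/day.
Q = K_eq · A · (Δh/L) = 0.02669 × 2470 × (11.7/38.78) = 19.89 m³/day.

19.9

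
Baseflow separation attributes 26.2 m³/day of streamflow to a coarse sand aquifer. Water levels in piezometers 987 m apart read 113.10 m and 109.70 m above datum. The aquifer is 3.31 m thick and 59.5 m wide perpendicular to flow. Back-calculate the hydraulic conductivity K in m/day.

38.6

Cross-sectional area A = 59.5 × 3.31 = 196.9 m².
Hydraulic gradient i = (113.10 − 109.70) / 987 = 3.4 / 987 = 0.003445.
From Q = K·A·i, K = Q / (A·i) = 26.2 / (196.9 × 0.003445) = 38.62 m/day.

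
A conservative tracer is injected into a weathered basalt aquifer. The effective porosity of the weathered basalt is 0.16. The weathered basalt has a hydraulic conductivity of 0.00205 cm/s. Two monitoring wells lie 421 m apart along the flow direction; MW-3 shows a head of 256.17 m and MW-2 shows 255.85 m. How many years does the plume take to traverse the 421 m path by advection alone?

137

Convert K: 0.00205 cm/s × 864 = 1.771 m/day.
Hydraulic gradient i = (256.17 − 255.85) / 421 = 0.32 / 421 = 0.0007601.
Darcy flux q = K · i = 1.771 × 0.0007601 = 0.001346 m/day.
Seepage velocity v = q / n_e = 0.001346 / 0.16 = 0.008414 m/day.
Travel time t = L / v = 421 / 0.008414 = 50034 days = 137.0 years.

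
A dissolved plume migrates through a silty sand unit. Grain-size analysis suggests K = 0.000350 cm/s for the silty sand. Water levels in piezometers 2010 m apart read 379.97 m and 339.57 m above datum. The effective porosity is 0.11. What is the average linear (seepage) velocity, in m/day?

Convert K: 0.000350 cm/s × 864 = 0.3024 m/day.
Hydraulic gradient i = (379.97 − 339.57) / 2010 = 40.4 / 2010 = 0.02010.
Darcy flux q = K · i = 0.3024 × 0.02010 = 0.006078 m/day.
Seepage velocity v = q / n_e = 0.006078 / 0.11 = 0.05526 m/day.

0.0553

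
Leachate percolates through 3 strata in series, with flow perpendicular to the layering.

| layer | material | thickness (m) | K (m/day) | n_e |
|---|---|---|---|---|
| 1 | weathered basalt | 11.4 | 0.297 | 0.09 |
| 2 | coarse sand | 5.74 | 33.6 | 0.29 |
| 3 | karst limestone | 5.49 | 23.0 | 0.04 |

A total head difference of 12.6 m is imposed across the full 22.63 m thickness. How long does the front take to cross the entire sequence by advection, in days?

With flow normal to the layers, continuity requires the same specific discharge q through every layer.
Σ(b_i/K_i) = 11.4/0.297 + 5.74/33.6 + 5.49/23.0 = 38.79 d.
q = Δh / Σ(b_i/K_i) = 12.6 / 38.79 = 0.3248 m/day.
In each layer the seepage velocity is v_i = q/n_i, so the layer transit time is t_i = b_i·n_i / q:
  layer 1 (weathered basalt): t_1 = 11.4 × 0.09 / 0.3248 = 3.159 d
  layer 2 (coarse sand): t_2 = 5.74 × 0.29 / 0.3248 = 5.125 d
  layer 3 (karst limestone): t_3 = 5.49 × 0.04 / 0.3248 = 0.6761 d
Total t = Σ t_i = 8.960 days.

8.96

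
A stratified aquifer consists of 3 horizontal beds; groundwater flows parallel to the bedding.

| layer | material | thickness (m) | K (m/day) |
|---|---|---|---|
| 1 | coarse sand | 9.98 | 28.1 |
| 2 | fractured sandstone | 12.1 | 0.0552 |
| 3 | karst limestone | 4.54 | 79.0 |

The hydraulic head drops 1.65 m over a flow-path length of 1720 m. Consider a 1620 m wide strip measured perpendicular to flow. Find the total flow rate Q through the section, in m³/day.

994

Flow is parallel to layering, so each bed carries its own Darcy discharge and the transmissivities add.
Σ(K_i·b_i) = 28.1×9.98 + 0.0552×12.1 + 79.0×4.54 = 639.8 m²/day.
Hydraulic gradient i = Δh / L = 1.65 / 1720 = 0.0009593.
Q = Σ(K_i·b_i) · W · i = 639.8 × 1620 × 0.0009593 = 994.2 m³/day.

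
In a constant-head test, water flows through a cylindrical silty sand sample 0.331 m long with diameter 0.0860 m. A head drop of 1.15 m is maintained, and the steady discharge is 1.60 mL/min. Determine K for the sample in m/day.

0.114

Cross-sectional area A = π·(d/2)² = π × (0.0860/2)² = 0.005809 m².
Convert discharge: 1.60 mL/min = 2.667e-08 m³/s.
Darcy's law rearranged: K = Q·L / (A·Δh) = 2.667e-08 × 0.331 / (0.005809 × 1.15) = 1.321e-06 m/s = 0.1142 m/day.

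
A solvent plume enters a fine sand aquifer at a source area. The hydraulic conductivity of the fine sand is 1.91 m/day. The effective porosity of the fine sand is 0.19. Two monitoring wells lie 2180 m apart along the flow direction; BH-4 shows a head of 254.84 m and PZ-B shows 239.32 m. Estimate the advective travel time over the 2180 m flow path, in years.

Hydraulic gradient i = (254.84 − 239.32) / 2180 = 15.52 / 2180 = 0.007119.
Darcy flux q = K · i = 1.910 × 0.007119 = 0.01360 m/day.
Seepage velocity v = q / n_e = 0.01360 / 0.19 = 0.07157 m/day.
Travel time t = L / v = 2180 / 0.07157 = 30461 days = 83.40 years.

83.4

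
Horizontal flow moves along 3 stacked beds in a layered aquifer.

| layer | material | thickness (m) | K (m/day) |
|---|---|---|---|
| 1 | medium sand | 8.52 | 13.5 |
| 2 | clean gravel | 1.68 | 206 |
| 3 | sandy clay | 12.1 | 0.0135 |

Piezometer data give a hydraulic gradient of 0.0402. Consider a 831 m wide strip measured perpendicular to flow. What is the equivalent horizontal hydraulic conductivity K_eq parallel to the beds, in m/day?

20.7

Flow is parallel to layering, so each bed carries its own Darcy discharge and the transmissivities add.
Σ(K_i·b_i) = 13.5×8.52 + 206×1.68 + 0.0135×12.1 = 461.3 m²/day.
Total thickness b = 22.30 m, so K_eq = Σ(K_i·b_i)/b = 20.68 m/day.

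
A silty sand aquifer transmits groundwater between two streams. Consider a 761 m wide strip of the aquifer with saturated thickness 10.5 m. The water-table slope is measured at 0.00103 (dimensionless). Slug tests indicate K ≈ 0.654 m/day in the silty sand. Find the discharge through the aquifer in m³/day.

Cross-sectional area A = 761 × 10.5 = 7990 m².
Hydraulic gradient i = 0.00103.
Darcy's law: Q = K · A · i = 0.6540 × 7990 × 0.001030 = 5.383 m³/day.

5.38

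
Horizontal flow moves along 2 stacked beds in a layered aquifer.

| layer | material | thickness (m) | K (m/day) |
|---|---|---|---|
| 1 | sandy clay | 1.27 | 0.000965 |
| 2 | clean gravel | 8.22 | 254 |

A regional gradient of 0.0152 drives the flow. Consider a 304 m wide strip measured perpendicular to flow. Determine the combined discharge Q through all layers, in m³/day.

Flow is parallel to layering, so each bed carries its own Darcy discharge and the transmissivities add.
Σ(K_i·b_i) = 0.000965×1.27 + 254×8.22 = 2088 m²/day.
Hydraulic gradient i = 0.0152.
Q = Σ(K_i·b_i) · W · i = 2088 × 304 × 0.01520 = 9648 m³/day.

9650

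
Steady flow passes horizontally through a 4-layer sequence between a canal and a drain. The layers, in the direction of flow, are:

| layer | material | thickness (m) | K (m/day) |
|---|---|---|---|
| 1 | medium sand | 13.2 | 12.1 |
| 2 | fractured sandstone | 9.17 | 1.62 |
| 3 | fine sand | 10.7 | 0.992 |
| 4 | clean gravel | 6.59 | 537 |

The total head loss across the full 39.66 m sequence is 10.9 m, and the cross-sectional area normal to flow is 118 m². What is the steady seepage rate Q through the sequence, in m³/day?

Flow is perpendicular to layering, so the layers act in series and the equivalent K is the thickness-weighted harmonic mean.
Total thickness L = 13.2 + 9.17 + 10.7 + 6.59 = 39.66 m.
Σ(b_i/K_i) = 13.2/12.1 + 9.17/1.62 + 10.7/0.992 + 6.59/537 = 17.55 d.
K_eq = L / Σ(b_i/K_i) = 39.66 / 17.55 = 2.260 m/day.
Q = K_eq · A · (Δh/L) = 2.260 × 118 × (10.9/39.66) = 73.29 m³/day.

73.3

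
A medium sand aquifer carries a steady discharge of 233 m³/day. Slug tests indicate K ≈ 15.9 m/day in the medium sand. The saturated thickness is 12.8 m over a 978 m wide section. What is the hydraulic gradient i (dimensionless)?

Cross-sectional area A = 978 × 12.8 = 12518 m².
From Q = K·A·i, i = Q / (K·A) = 233 / (15.90 × 12518) = 0.001171.

0.00117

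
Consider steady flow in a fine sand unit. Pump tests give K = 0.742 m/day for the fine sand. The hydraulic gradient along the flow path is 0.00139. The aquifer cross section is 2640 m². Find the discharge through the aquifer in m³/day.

2.72

Hydraulic gradient i = 0.00139.
Darcy's law: Q = K · A · i = 0.7420 × 2640 × 0.001390 = 2.723 m³/day.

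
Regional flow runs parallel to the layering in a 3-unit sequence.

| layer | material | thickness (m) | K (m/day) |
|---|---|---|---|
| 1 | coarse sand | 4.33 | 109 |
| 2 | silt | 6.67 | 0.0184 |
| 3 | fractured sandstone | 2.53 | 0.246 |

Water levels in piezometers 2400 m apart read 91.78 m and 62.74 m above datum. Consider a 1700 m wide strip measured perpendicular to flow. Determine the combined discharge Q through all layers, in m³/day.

9720

Flow is parallel to layering, so each bed carries its own Darcy discharge and the transmissivities add.
Σ(K_i·b_i) = 109×4.33 + 0.0184×6.67 + 0.246×2.53 = 472.7 m²/day.
Hydraulic gradient i = (91.78 − 62.74) / 2400 = 29.04 / 2400 = 0.01210.
Q = Σ(K_i·b_i) · W · i = 472.7 × 1700 × 0.01210 = 9724 m³/day.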